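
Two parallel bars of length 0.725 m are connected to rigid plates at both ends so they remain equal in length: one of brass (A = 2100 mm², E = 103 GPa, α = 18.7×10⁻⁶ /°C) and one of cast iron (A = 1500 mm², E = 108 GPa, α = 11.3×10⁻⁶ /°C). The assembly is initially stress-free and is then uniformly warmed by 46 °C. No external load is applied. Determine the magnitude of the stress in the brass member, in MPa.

σ ≈ 15 MPa (compressive)

Equilibrium of a rigid end plate with no external load gives equal and opposite internal forces ±P in the two members. Since α_{brass} > α_{cast iron}, heating drives the brass into compression and the cast iron into tension.
Compatibility of the two members (thermal + elastic change equal): (α₁ − α₂)ΔT = P·[1/(A₁E₁) + 1/(A₂E₂)].
|α₁ − α₂|·ΔT = 7.4×10⁻⁶ × 46 = 0.0003404.
1/(A₁E₁) + 1/(A₂E₂) = 1/(2100×103×10³) + 1/(1500×108×10³) = 1.08×10⁻⁸ N⁻¹.
P = 0.0003404 / 1.08×10⁻⁸ = 31530 N = 31.53 kN.
σ_{brass} = P/A₁ = 31530/2100 = 15.01 MPa, compressive.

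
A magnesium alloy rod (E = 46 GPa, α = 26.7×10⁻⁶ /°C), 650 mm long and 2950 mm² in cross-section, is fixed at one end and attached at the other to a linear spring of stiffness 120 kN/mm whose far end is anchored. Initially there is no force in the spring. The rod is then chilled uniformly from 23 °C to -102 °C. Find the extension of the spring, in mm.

If the spring were absent the rod would shorten by αΔT L = 26.7×10⁻⁶ × 125 × 650 = 2.169 mm.
Let P be the tensile force in the spring. The rod extends elastically by PL/(AE) and the spring stretches by P/k; together these equal δ_free.
So P = δ_free / [L/(AE) + 1/k] = 2.169 / [ 650/(2950×46×10³) + 1/(120×10³) ].
P = 2.169 / 1.312×10⁻⁵ = 165300 N.
Spring extension = P/k = 165300/(120×10³) = 1.378 mm.

δ ≈ 1.38 mm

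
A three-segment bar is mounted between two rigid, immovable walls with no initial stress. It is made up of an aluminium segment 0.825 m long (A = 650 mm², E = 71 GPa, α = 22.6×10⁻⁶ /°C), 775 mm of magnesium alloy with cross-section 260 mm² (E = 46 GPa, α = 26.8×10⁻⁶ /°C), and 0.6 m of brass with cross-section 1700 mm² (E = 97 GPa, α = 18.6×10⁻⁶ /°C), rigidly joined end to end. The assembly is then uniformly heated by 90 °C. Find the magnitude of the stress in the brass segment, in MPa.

σ ≈ 31 MPa (compressive)

Free thermal expansion of the whole bar: Σ αᵢΔT Lᵢ = 22.6×10⁻⁶×90×825 + 26.8×10⁻⁶×90×775 + 18.6×10⁻⁶×90×600 = 4.552 mm.
Since the ends are fixed, an axial force P builds up, equal in every segment, with P · Σ Lᵢ/(AᵢEᵢ) = δ_free.
The series flexibility is Σ Lᵢ/(AᵢEᵢ) = 825/(650×71×10³) + 775/(260×46×10³) + 600/(1700×97×10³) = 8.631×10⁻⁵ mm/N.
So P = 4.552 / 8.631×10⁻⁵ = 52.73 kN, compressive.
σ_{brass} = P / A = 52730 / 1700 = 31.02 MPa.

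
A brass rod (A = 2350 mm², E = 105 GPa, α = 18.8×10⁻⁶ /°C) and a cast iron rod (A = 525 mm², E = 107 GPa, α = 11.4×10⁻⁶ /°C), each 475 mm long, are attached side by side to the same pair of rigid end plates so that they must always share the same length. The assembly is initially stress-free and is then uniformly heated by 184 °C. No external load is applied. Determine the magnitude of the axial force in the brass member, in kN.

P ≈ 62.3 kN (compressive in the brass)

Equilibrium of a rigid end plate with no external load gives equal and opposite internal forces ±P in the two members. Since α_{brass} > α_{cast iron}, heating drives the brass into compression and the cast iron into tension.
Equating the net (thermal + elastic) strains gives |α₁ − α₂|·ΔT = P·[1/(A₁E₁) + 1/(A₂E₂)].
|α₁ − α₂|·ΔT = 7.4×10⁻⁶ × 184 = 0.001362.
1/(A₁E₁) + 1/(A₂E₂) = 1/(2350×105×10³) + 1/(525×107×10³) = 2.185×10⁻⁸ N⁻¹.
P = 0.001362 / 2.185×10⁻⁸ = 62300 N = 62.3 kN.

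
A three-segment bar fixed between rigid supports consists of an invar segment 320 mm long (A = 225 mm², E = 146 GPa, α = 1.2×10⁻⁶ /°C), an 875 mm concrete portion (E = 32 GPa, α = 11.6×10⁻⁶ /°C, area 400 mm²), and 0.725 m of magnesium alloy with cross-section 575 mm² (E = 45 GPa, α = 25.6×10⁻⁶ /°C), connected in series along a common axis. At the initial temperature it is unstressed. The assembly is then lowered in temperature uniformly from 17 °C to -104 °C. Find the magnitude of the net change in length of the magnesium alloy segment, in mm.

|ΔL| ≈ 1.32 mm

If the supports were absent, the total length change would be Σ αᵢΔT Lᵢ = 1.2×10⁻⁶×121×320 + 11.6×10⁻⁶×121×875 + 25.6×10⁻⁶×121×725 = 3.52 mm.
Since the ends are fixed, an axial force P builds up, equal in every segment, with P · Σ Lᵢ/(AᵢEᵢ) = δ_free.
Σ Lᵢ/(AᵢEᵢ) = 320/(225×146×10³) + 875/(400×32×10³) + 725/(575×45×10³) = 0.0001061 mm/N.
Hence P = δ_free / Σ(L/AE) = 3.52/0.0001061 = 33.17 kN (tensile).
For the magnesium alloy segment, free thermal change = 25.6×10⁻⁶×121×725 = 2.246 mm and elastic change from P = 33170×725/(575×45×10³) = 0.9295 mm; these oppose, so the net change is 1.32 mm (segment shortens).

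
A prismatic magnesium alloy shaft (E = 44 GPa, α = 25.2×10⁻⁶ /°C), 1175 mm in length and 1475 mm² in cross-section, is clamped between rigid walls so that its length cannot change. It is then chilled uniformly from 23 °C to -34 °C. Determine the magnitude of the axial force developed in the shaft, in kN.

The ends cannot move, so σ = EαΔT = 44×10³ × 25.2×10⁻⁶ × 57 = 63.2 MPa.
Then P = σA = 63.2 × 1475 mm² = 93.22 kN, tensile.

P ≈ 93.2 kN (tensile)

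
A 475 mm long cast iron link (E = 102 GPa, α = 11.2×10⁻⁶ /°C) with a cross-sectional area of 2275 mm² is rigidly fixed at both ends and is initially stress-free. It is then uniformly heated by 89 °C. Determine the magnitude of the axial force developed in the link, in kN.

The ends cannot move, so σ = EαΔT = 102×10³ × 11.2×10⁻⁶ × 89 = 101.7 MPa.
P = AEαΔT = 2275 × 102×10³ × 11.2×10⁻⁶ × 89 = 231.3 kN (compressive).

P ≈ 231 kN (compressive)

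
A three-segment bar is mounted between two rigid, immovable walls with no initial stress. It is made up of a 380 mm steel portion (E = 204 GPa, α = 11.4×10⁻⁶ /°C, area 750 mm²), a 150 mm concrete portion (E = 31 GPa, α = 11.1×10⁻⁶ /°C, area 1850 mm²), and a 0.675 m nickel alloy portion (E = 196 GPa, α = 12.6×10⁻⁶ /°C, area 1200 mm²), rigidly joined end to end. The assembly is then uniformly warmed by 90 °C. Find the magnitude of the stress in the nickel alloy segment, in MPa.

If the supports were absent, the total length change would be Σ αᵢΔT Lᵢ = 11.4×10⁻⁶×90×380 + 11.1×10⁻⁶×90×150 + 12.6×10⁻⁶×90×675 = 1.305 mm.
Since the ends are fixed, an axial force P builds up, equal in every segment, with P · Σ Lᵢ/(AᵢEᵢ) = δ_free.
The series flexibility is Σ Lᵢ/(AᵢEᵢ) = 380/(750×204×10³) + 150/(1850×31×10³) + 675/(1200×196×10³) = 7.969×10⁻⁶ mm/N.
Hence P = δ_free / Σ(L/AE) = 1.305/7.969×10⁻⁶ = 163.8 kN (compressive).
σ_{nickel alloy} = P / A = 163800 / 1200 = 136.5 MPa.

σ ≈ 136 MPa (compressive)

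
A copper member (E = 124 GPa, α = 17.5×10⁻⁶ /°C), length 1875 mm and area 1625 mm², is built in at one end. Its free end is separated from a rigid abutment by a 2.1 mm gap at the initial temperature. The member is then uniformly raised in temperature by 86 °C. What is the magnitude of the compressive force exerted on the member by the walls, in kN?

P ≈ 77.6 kN

Unrestrained expansion: δ_free = αΔT L = 17.5×10⁻⁶ × 86 × 1875 = 2.822 mm.
The gap closes (δ_free > 2.1 mm) and the wall then resists a further 2.822 − 2.1 = 0.7219 mm of expansion.
That suppressed elongation corresponds to σ = E·Δ/L = 124×10³ × 0.7219/1875 = 47.74 MPa.
Force on the wall = σA = 47.74 × 1625 mm² = 77.58 kN.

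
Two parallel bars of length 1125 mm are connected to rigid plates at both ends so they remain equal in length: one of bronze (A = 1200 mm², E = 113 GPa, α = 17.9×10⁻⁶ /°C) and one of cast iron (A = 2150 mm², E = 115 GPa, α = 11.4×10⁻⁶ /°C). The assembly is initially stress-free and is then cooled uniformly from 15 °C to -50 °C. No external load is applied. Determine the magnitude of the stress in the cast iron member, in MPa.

The bronze has the larger α, so on cooling it would change length more than the cast iron if both were free. The rigid plates force a common final length, so the bronze is put into tension and the cast iron into compression, with equal and opposite forces P (no external load).
Compatibility of the two members (thermal + elastic change equal): (α₁ − α₂)ΔT = P·[1/(A₁E₁) + 1/(A₂E₂)].
|α₁ − α₂|·ΔT = 6.5×10⁻⁶ × 65 = 0.0004225.
1/(A₁E₁) + 1/(A₂E₂) = 1/(1200×113×10³) + 1/(2150×115×10³) = 1.142×10⁻⁸ N⁻¹.
P = 0.0004225 / 1.142×10⁻⁸ = 37000 N = 37 kN.
σ_{cast iron} = P/A₂ = 37000/2150 = 17.21 MPa, compressive.

σ ≈ 17.2 MPa (compressive)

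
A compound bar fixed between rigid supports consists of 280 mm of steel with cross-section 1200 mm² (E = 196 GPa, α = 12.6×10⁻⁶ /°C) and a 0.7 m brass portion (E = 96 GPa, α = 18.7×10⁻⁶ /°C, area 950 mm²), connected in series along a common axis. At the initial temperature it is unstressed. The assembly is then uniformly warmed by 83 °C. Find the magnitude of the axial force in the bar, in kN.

Free thermal expansion of the whole bar: Σ αᵢΔT Lᵢ = 12.6×10⁻⁶×83×280 + 18.7×10⁻⁶×83×700 = 1.379 mm.
The walls prevent any net length change, so an axial force P (same in every segment) develops. Compatibility: P · Σ Lᵢ/(AᵢEᵢ) = δ_free.
The series flexibility is Σ Lᵢ/(AᵢEᵢ) = 280/(1200×196×10³) + 700/(950×96×10³) = 8.866×10⁻⁶ mm/N.
So P = 1.379 / 8.866×10⁻⁶ = 155.6 kN, compressive.

P ≈ 156 kN (compressive)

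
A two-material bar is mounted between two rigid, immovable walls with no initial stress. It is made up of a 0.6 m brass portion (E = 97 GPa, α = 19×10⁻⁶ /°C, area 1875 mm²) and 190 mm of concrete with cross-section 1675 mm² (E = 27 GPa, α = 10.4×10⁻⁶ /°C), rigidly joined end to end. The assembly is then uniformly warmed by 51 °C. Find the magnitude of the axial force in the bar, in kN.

With the walls removed the bar would change length by δ_free = Σ αᵢΔT Lᵢ = 19×10⁻⁶×51×600 + 10.4×10⁻⁶×51×190 = 0.6822 mm.
The rigid supports impose zero overall length change; the single axial force P common to all segments must satisfy P Σ Lᵢ/(AᵢEᵢ) = δ_free.
Σ Lᵢ/(AᵢEᵢ) = 600/(1875×97×10³) + 190/(1675×27×10³) = 7.5×10⁻⁶ mm/N.
P = 0.6822 / 7.5×10⁻⁶ = 90950 N = 90.95 kN, compressive.

P ≈ 91 kN (compressive)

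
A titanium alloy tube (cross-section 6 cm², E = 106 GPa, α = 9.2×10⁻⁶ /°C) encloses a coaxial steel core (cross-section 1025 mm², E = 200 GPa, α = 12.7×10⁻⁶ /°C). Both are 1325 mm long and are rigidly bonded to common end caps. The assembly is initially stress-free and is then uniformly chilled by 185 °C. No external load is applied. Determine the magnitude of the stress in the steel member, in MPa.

σ ≈ 30.7 MPa (tensile)

The steel has the larger α, so on cooling it would change length more than the titanium alloy if both were free. The rigid plates force a common final length, so the steel is put into tension and the titanium alloy into compression, with equal and opposite forces P (no external load).
Compatibility of the two members (thermal + elastic change equal): (α₁ − α₂)ΔT = P·[1/(A₁E₁) + 1/(A₂E₂)].
|α₁ − α₂|·ΔT = 3.5×10⁻⁶ × 185 = 0.0006475.
1/(A₁E₁) + 1/(A₂E₂) = 1/(600×106×10³) + 1/(1025×200×10³) = 2.06×10⁻⁸ N⁻¹.
P = 0.0006475 / 2.06×10⁻⁸ = 31430 N = 31.43 kN.
σ_{steel} = P/A₂ = 31430/1025 = 30.66 MPa, tensile.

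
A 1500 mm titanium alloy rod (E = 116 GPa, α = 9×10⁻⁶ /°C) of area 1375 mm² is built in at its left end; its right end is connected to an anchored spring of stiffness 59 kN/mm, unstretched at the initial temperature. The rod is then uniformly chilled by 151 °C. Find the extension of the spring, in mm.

Free thermal contraction: δ_free = αΔT L = 9×10⁻⁶ × 151 × 1500 = 2.038 mm.
Let P be the tensile force in the spring. The rod extends elastically by PL/(AE) and the spring stretches by P/k; together these equal δ_free.
So P = δ_free / [L/(AE) + 1/k] = 2.038 / [ 1500/(1375×116×10³) + 1/(59×10³) ].
P = 2.038 / 2.635×10⁻⁵ = 77350 N.
Spring extension = P/k = 77350/(59×10³) = 1.311 mm.

δ ≈ 1.31 mm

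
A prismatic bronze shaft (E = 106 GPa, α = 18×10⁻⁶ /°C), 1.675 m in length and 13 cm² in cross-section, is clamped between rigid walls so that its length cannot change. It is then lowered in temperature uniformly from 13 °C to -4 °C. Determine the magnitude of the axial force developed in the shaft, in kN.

With zero net strain, σ = E·αΔT = 106 GPa × 18×10⁻⁶ × 17 = 32.44 MPa.
Axial force P = σA = 32.44 × 1300 = 42170 N = 42.17 kN, tensile.

P ≈ 42.2 kN (tensile)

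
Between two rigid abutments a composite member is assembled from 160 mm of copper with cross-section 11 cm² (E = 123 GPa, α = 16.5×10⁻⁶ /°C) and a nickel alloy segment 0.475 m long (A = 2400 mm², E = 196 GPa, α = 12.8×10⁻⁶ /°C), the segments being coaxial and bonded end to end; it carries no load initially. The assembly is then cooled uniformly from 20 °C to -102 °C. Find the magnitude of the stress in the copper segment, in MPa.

σ ≈ 441 MPa (tensile)

If the supports were absent, the total length change would be Σ αᵢΔT Lᵢ = 16.5×10⁻⁶×122×160 + 12.8×10⁻⁶×122×475 = 1.064 mm.
The walls prevent any net length change, so an axial force P (same in every segment) develops. Compatibility: P · Σ Lᵢ/(AᵢEᵢ) = δ_free.
The series flexibility is Σ Lᵢ/(AᵢEᵢ) = 160/(1100×123×10³) + 475/(2400×196×10³) = 2.192×10⁻⁶ mm/N.
Hence P = δ_free / Σ(L/AE) = 1.064/2.192×10⁻⁶ = 485.3 kN (tensile).
σ_{copper} = P / A = 485300 / 1100 = 441.1 MPa.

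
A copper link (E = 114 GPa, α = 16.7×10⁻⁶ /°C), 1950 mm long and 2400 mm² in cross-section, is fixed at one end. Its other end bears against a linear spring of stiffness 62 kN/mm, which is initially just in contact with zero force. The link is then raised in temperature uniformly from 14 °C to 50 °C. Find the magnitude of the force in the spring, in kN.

P ≈ 50.4 kN

Free thermal expansion: δ_free = αΔT L = 16.7×10⁻⁶ × 36 × 1950 = 1.172 mm.
With a force P in the spring, the elastic change of the link is PL/(AE) and that of the spring is P/k; compatibility requires their sum to equal δ_free.
P [ L/(AE) + 1/k ] = δ_free → P [ 1950/(2400×114×10³) + 1/(62×10³) ] = 1.172.
P = 1.172 / 2.326×10⁻⁵ = 50410 N.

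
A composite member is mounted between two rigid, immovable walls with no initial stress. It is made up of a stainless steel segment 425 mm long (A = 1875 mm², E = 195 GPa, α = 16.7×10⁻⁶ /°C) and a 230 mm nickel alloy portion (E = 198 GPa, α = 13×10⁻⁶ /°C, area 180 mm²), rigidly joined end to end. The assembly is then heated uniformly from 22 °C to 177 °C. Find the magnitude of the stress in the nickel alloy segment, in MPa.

σ ≈ 1140 MPa (compressive)

If the supports were absent, the total length change would be Σ αᵢΔT Lᵢ = 16.7×10⁻⁶×155×425 + 13×10⁻⁶×155×230 = 1.564 mm.
The rigid supports impose zero overall length change; the single axial force P common to all segments must satisfy P Σ Lᵢ/(AᵢEᵢ) = δ_free.
The series flexibility is Σ Lᵢ/(AᵢEᵢ) = 425/(1875×195×10³) + 230/(180×198×10³) = 7.616×10⁻⁶ mm/N.
P = 1.564 / 7.616×10⁻⁶ = 205300 N = 205.3 kN, compressive.
σ_{nickel alloy} = P / A = 205300 / 180 = 1141 MPa.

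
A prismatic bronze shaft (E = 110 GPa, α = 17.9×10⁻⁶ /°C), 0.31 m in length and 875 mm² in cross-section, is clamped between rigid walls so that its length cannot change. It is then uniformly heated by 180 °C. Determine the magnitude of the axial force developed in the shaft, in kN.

Full restraint means ε = 0, so the stress is σ = EαΔT = 110×10³ × 17.9×10⁻⁶ × 180 = 354.4 MPa.
Then P = σA = 354.4 × 875 mm² = 310.1 kN, compressive.

P ≈ 310 kN (compressive)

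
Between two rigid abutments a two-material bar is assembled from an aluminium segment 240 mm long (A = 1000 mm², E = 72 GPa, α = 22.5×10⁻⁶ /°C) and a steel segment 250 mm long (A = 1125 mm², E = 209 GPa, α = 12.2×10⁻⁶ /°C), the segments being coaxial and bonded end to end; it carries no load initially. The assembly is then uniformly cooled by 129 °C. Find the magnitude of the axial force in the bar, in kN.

P ≈ 248 kN (tensile)

With the walls removed the bar would change length by δ_free = Σ αᵢΔT Lᵢ = 22.5×10⁻⁶×129×240 + 12.2×10⁻⁶×129×250 = 1.09 mm.
The walls prevent any net length change, so an axial force P (same in every segment) develops. Compatibility: P · Σ Lᵢ/(AᵢEᵢ) = δ_free.
The series flexibility is Σ Lᵢ/(AᵢEᵢ) = 240/(1000×72×10³) + 250/(1125×209×10³) = 4.397×10⁻⁶ mm/N.
Hence P = δ_free / Σ(L/AE) = 1.09/4.397×10⁻⁶ = 247.9 kN (tensile).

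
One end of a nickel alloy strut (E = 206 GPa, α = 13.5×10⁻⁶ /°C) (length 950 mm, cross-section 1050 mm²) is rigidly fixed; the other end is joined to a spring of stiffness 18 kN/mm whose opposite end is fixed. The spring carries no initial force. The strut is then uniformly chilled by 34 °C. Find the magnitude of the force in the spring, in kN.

P ≈ 7.27 kN

The unrestrained thermal change is αΔT L = 13.5×10⁻⁶ × 34 × 950 = 0.436 mm.
Let P be the tensile force in the spring. The strut extends elastically by PL/(AE) and the spring stretches by P/k; together these equal δ_free.
So P = δ_free / [L/(AE) + 1/k] = 0.436 / [ 950/(1050×206×10³) + 1/(18×10³) ].
P = 0.436 / 5.995×10⁻⁵ = 7274 N.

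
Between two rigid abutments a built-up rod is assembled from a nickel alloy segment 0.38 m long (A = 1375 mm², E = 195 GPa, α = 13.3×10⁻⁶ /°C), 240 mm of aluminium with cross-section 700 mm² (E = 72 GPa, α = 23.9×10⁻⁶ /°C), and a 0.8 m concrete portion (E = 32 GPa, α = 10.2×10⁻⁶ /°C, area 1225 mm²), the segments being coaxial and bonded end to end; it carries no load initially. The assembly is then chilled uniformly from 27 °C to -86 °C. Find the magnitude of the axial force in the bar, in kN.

P ≈ 80.5 kN (tensile)

Free thermal contraction of the whole bar: Σ αᵢΔT Lᵢ = 13.3×10⁻⁶×113×380 + 23.9×10⁻⁶×113×240 + 10.2×10⁻⁶×113×800 = 2.141 mm.
The walls prevent any net length change, so an axial force P (same in every segment) develops. Compatibility: P · Σ Lᵢ/(AᵢEᵢ) = δ_free.
Σ Lᵢ/(AᵢEᵢ) = 380/(1375×195×10³) + 240/(700×72×10³) + 800/(1225×32×10³) = 2.659×10⁻⁵ mm/N.
P = 2.141 / 2.659×10⁻⁵ = 80540 N = 80.54 kN, tensile.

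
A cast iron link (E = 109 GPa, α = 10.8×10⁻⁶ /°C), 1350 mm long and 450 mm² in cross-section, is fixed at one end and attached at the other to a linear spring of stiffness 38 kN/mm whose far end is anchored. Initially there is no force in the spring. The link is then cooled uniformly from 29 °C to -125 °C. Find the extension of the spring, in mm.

The unrestrained thermal change is αΔT L = 10.8×10⁻⁶ × 154 × 1350 = 2.245 mm.
Let P be the tensile force in the spring. The link extends elastically by PL/(AE) and the spring stretches by P/k; together these equal δ_free.
So P = δ_free / [L/(AE) + 1/k] = 2.245 / [ 1350/(450×109×10³) + 1/(38×10³) ].
P = 2.245 / 5.384×10⁻⁵ = 41700 N.
Spring extension = P/k = 41700/(38×10³) = 1.097 mm.

δ ≈ 1.1 mm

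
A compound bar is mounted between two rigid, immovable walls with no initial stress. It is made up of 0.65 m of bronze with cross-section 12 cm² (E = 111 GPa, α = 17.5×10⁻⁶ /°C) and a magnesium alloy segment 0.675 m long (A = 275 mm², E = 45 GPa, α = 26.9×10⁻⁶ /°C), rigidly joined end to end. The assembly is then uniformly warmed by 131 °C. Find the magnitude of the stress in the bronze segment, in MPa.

σ ≈ 54.3 MPa (compressive)

Free thermal expansion of the whole bar: Σ αᵢΔT Lᵢ = 17.5×10⁻⁶×131×650 + 26.9×10⁻⁶×131×675 = 3.869 mm.
Since the ends are fixed, an axial force P builds up, equal in every segment, with P · Σ Lᵢ/(AᵢEᵢ) = δ_free.
The series flexibility is Σ Lᵢ/(AᵢEᵢ) = 650/(1200×111×10³) + 675/(275×45×10³) = 5.943×10⁻⁵ mm/N.
So P = 3.869 / 5.943×10⁻⁵ = 65.1 kN, compressive.
σ_{bronze} = P / A = 65100 / 1200 = 54.25 MPa.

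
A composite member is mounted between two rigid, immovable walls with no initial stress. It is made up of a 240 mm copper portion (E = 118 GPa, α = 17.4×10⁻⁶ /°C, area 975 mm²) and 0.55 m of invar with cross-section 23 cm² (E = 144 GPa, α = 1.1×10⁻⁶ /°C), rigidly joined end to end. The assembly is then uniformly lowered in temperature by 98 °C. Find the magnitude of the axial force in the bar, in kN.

P ≈ 125 kN (tensile)

If the supports were absent, the total length change would be Σ αᵢΔT Lᵢ = 17.4×10⁻⁶×98×240 + 1.1×10⁻⁶×98×550 = 0.4685 mm.
The walls prevent any net length change, so an axial force P (same in every segment) develops. Compatibility: P · Σ Lᵢ/(AᵢEᵢ) = δ_free.
Σ Lᵢ/(AᵢEᵢ) = 240/(975×118×10³) + 550/(2300×144×10³) = 3.747×10⁻⁶ mm/N.
Hence P = δ_free / Σ(L/AE) = 0.4685/3.747×10⁻⁶ = 125.1 kN (tensile).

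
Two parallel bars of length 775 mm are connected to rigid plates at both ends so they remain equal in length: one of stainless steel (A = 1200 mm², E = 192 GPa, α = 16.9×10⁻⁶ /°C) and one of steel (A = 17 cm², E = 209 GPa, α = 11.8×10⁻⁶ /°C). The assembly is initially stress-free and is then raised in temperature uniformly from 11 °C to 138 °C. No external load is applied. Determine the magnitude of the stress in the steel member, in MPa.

Equilibrium of a rigid end plate with no external load gives equal and opposite internal forces ±P in the two members. Since α_{stainless steel} > α_{steel}, heating drives the stainless steel into compression and the steel into tension.
Setting the final lengths equal and cancelling L: (α₁ − α₂)ΔT = P/(A₁E₁) + P/(A₂E₂).
|α₁ − α₂|·ΔT = 5.1×10⁻⁶ × 127 = 0.0006477.
1/(A₁E₁) + 1/(A₂E₂) = 1/(1200×192×10³) + 1/(1700×209×10³) = 7.155×10⁻⁹ N⁻¹.
P = 0.0006477 / 7.155×10⁻⁹ = 90530 N = 90.53 kN.
σ_{steel} = P/A₂ = 90530/1700 = 53.25 MPa, tensile.

σ ≈ 53.3 MPa (tensile)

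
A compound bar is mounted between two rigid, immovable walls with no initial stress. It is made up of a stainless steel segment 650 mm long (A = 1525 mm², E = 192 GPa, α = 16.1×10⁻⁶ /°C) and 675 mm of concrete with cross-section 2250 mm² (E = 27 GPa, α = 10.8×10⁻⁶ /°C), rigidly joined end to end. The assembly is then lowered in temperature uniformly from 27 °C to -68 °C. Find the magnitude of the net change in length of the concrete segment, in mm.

With the walls removed the bar would change length by δ_free = Σ αᵢΔT Lᵢ = 16.1×10⁻⁶×95×650 + 10.8×10⁻⁶×95×675 = 1.687 mm.
The walls prevent any net length change, so an axial force P (same in every segment) develops. Compatibility: P · Σ Lᵢ/(AᵢEᵢ) = δ_free.
The series flexibility is Σ Lᵢ/(AᵢEᵢ) = 650/(1525×192×10³) + 675/(2250×27×10³) = 1.333×10⁻⁵ mm/N.
P = 1.687 / 1.333×10⁻⁵ = 126500 N = 126.5 kN, tensile.
For the concrete segment, free thermal change = 10.8×10⁻⁶×95×675 = 0.6925 mm and elastic change from P = 126500×675/(2250×27×10³) = 1.406 mm; these oppose, so the net change is 0.713 mm (segment lengthens).

|ΔL| ≈ 0.713 mm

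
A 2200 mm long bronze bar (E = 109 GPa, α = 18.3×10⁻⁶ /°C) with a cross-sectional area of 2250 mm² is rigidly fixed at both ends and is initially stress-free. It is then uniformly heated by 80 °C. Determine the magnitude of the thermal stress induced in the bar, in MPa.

σ ≈ 160 MPa (compressive)

With length fixed, the mechanical strain must cancel the thermal strain αΔT = 18.3×10⁻⁶ × 80 = 1464×10⁻⁶.
The stress required to suppress this strain is σ = Eε = 109×10³ × 1464×10⁻⁶ = 159.6 MPa, compressive since the bar is trying to expand.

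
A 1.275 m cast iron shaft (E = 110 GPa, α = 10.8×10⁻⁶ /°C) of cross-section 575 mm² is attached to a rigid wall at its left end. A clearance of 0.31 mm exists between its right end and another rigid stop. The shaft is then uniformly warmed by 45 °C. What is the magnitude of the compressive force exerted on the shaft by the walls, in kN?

P ≈ 15.4 kN

Unrestrained expansion: δ_free = αΔT L = 10.8×10⁻⁶ × 45 × 1275 = 0.6197 mm.
This exceeds the 0.31 mm gap, so the wall pushes back. The portion of expansion that must be recovered elastically is δ_free − gap = 0.6197 − 0.31 = 0.3097 mm.
That suppressed elongation corresponds to σ = E·Δ/L = 110×10³ × 0.3097/1275 = 26.71 MPa.
Force on the wall = σA = 26.71 × 575 mm² = 15.36 kN.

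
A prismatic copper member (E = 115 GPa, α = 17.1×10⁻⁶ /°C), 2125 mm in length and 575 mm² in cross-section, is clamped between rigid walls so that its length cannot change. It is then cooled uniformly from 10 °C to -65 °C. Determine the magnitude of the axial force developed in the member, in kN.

The ends cannot move, so σ = EαΔT = 115×10³ × 17.1×10⁻⁶ × 75 = 147.5 MPa.
P = AEαΔT = 575 × 115×10³ × 17.1×10⁻⁶ × 75 = 84.81 kN (tensile).

P ≈ 84.8 kN (tensile)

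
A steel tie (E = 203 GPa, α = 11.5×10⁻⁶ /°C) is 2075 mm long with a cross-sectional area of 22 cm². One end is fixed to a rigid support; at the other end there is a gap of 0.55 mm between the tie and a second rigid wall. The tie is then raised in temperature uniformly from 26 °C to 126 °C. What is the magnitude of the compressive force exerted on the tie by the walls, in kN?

Unrestrained expansion: δ_free = αΔT L = 11.5×10⁻⁶ × 100 × 2075 = 2.386 mm.
This exceeds the 0.55 mm gap, so the wall pushes back. The portion of expansion that must be recovered elastically is δ_free − gap = 2.386 − 0.55 = 1.836 mm.
Compatibility: PL/(AE) = 1.836 mm, so σ = P/A = E × (1.836/2075) = 179.6 MPa.
P = σA = 179.6 × 2200 = 395.2 kN.

P ≈ 395 kN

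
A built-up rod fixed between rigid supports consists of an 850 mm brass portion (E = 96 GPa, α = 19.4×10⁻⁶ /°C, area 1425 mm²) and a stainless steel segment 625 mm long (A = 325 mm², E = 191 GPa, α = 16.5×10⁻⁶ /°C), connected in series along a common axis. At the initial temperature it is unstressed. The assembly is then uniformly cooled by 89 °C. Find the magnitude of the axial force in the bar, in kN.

If the supports were absent, the total length change would be Σ αᵢΔT Lᵢ = 19.4×10⁻⁶×89×850 + 16.5×10⁻⁶×89×625 = 2.385 mm.
The rigid supports impose zero overall length change; the single axial force P common to all segments must satisfy P Σ Lᵢ/(AᵢEᵢ) = δ_free.
The series flexibility is Σ Lᵢ/(AᵢEᵢ) = 850/(1425×96×10³) + 625/(325×191×10³) = 1.628×10⁻⁵ mm/N.
So P = 2.385 / 1.628×10⁻⁵ = 146.5 kN, tensile.

P ≈ 147 kN (tensile)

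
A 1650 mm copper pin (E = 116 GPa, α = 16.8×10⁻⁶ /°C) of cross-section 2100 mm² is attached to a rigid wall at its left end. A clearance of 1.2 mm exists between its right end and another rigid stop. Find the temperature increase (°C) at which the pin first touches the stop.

Contact occurs when the free expansion equals the gap: αΔT L = 1.2 mm.
ΔT = 1.2 / (16.8×10⁻⁶ × 1650) = 43.29 °C.

ΔT ≈ 43.3 °C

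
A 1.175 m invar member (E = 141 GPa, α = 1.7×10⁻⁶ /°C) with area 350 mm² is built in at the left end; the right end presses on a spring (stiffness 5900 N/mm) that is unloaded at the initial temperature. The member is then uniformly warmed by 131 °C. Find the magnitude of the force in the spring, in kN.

Free thermal expansion: δ_free = αΔT L = 1.7×10⁻⁶ × 131 × 1175 = 0.2617 mm.
Let P be the compressive force at the spring. The member shortens elastically by PL/(AE) and the spring compresses by P/k; together these equal δ_free.
So P = δ_free / [L/(AE) + 1/k] = 0.2617 / [ 1175/(350×141×10³) + 1/(5900) ].
P = 0.2617 / 0.0001933 = 1354 N.

P ≈ 1.35 kN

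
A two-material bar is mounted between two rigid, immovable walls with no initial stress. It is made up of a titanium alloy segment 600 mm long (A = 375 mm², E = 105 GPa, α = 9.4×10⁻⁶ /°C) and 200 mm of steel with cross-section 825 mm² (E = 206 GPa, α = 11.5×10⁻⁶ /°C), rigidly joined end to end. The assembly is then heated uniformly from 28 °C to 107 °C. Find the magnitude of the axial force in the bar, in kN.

P ≈ 38.2 kN (compressive)

If the supports were absent, the total length change would be Σ αᵢΔT Lᵢ = 9.4×10⁻⁶×79×600 + 11.5×10⁻⁶×79×200 = 0.6273 mm.
The rigid supports impose zero overall length change; the single axial force P common to all segments must satisfy P Σ Lᵢ/(AᵢEᵢ) = δ_free.
Σ Lᵢ/(AᵢEᵢ) = 600/(375×105×10³) + 200/(825×206×10³) = 1.641×10⁻⁵ mm/N.
P = 0.6273 / 1.641×10⁻⁵ = 38210 N = 38.21 kN, compressive.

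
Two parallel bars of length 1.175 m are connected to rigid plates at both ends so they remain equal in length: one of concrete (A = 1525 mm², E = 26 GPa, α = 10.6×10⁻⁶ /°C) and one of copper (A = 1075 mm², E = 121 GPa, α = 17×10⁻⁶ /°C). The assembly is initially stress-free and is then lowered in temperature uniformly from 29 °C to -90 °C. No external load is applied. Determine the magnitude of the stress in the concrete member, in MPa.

σ ≈ 15.2 MPa (compressive)

The copper has the larger α, so on cooling it would change length more than the concrete if both were free. The rigid plates force a common final length, so the copper is put into tension and the concrete into compression, with equal and opposite forces P (no external load).
Setting the final lengths equal and cancelling L: (α₁ − α₂)ΔT = P/(A₁E₁) + P/(A₂E₂).
|α₁ − α₂|·ΔT = 6.4×10⁻⁶ × 119 = 0.0007616.
1/(A₁E₁) + 1/(A₂E₂) = 1/(1525×26×10³) + 1/(1075×121×10³) = 3.291×10⁻⁸ N⁻¹.
P = 0.0007616 / 3.291×10⁻⁸ = 23140 N = 23.14 kN.
σ_{concrete} = P/A₁ = 23140/1525 = 15.18 MPa, compressive.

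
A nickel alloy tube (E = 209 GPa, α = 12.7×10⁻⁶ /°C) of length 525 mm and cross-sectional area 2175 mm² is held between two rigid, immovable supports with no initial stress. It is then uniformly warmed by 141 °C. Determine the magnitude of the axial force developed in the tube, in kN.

Full restraint means ε = 0, so the stress is σ = EαΔT = 209×10³ × 12.7×10⁻⁶ × 141 = 374.3 MPa.
P = AEαΔT = 2175 × 209×10³ × 12.7×10⁻⁶ × 141 = 814 kN (compressive).

P ≈ 814 kN (compressive)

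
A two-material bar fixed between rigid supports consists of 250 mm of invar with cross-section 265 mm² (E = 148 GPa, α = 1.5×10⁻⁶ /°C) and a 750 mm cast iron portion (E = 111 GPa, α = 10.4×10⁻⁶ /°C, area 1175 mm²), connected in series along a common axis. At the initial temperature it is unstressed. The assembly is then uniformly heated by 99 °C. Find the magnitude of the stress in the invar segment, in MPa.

σ ≈ 252 MPa (compressive)

If the supports were absent, the total length change would be Σ αᵢΔT Lᵢ = 1.5×10⁻⁶×99×250 + 10.4×10⁻⁶×99×750 = 0.8093 mm.
The rigid supports impose zero overall length change; the single axial force P common to all segments must satisfy P Σ Lᵢ/(AᵢEᵢ) = δ_free.
The series flexibility is Σ Lᵢ/(AᵢEᵢ) = 250/(265×148×10³) + 750/(1175×111×10³) = 1.212×10⁻⁵ mm/N.
P = 0.8093 / 1.212×10⁻⁵ = 66750 N = 66.75 kN, compressive.
σ_{invar} = P / A = 66750 / 265 = 251.9 MPa.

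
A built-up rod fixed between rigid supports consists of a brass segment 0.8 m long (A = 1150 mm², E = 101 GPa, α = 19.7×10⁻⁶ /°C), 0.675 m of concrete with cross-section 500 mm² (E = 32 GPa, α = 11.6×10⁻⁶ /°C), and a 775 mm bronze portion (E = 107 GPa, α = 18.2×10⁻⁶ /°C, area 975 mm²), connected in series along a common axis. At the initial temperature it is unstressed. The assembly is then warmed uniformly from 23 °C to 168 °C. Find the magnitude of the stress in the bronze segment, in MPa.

Free thermal expansion of the whole bar: Σ αᵢΔT Lᵢ = 19.7×10⁻⁶×145×800 + 11.6×10⁻⁶×145×675 + 18.2×10⁻⁶×145×775 = 5.466 mm.
Since the ends are fixed, an axial force P builds up, equal in every segment, with P · Σ Lᵢ/(AᵢEᵢ) = δ_free.
The series flexibility is Σ Lᵢ/(AᵢEᵢ) = 800/(1150×101×10³) + 675/(500×32×10³) + 775/(975×107×10³) = 5.65×10⁻⁵ mm/N.
So P = 5.466 / 5.65×10⁻⁵ = 96.73 kN, compressive.
σ_{bronze} = P / A = 96730 / 975 = 99.21 MPa.

σ ≈ 99.2 MPa (compressive)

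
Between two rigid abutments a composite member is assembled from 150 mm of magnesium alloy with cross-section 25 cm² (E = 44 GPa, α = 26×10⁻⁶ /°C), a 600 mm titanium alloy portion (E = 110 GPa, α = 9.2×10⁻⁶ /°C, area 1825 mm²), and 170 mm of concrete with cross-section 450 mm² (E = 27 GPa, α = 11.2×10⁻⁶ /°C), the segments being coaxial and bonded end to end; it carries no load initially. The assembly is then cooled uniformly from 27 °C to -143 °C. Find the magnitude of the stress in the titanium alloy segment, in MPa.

σ ≈ 57.5 MPa (tensile)

With the walls removed the bar would change length by δ_free = Σ αᵢΔT Lᵢ = 26×10⁻⁶×170×150 + 9.2×10⁻⁶×170×600 + 11.2×10⁻⁶×170×170 = 1.925 mm.
The rigid supports impose zero overall length change; the single axial force P common to all segments must satisfy P Σ Lᵢ/(AᵢEᵢ) = δ_free.
The series flexibility is Σ Lᵢ/(AᵢEᵢ) = 150/(2500×44×10³) + 600/(1825×110×10³) + 170/(450×27×10³) = 1.834×10⁻⁵ mm/N.
P = 1.925 / 1.834×10⁻⁵ = 104900 N = 104.9 kN, tensile.
σ_{titanium alloy} = P / A = 104900 / 1825 = 57.5 MPa.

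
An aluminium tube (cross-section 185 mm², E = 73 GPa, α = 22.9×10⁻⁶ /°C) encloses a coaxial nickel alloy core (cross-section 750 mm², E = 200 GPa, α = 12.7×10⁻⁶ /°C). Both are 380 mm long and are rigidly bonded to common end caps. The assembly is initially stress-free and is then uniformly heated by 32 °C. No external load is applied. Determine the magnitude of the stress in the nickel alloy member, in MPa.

σ ≈ 5.39 MPa (tensile)

Equilibrium of a rigid end plate with no external load gives equal and opposite internal forces ±P in the two members. Since α_{aluminium} > α_{nickel alloy}, heating drives the aluminium into compression and the nickel alloy into tension.
Setting the final lengths equal and cancelling L: (α₁ − α₂)ΔT = P/(A₁E₁) + P/(A₂E₂).
|α₁ − α₂|·ΔT = 10.2×10⁻⁶ × 32 = 0.0003264.
1/(A₁E₁) + 1/(A₂E₂) = 1/(185×73×10³) + 1/(750×200×10³) = 8.071×10⁻⁸ N⁻¹.
So P = 0.0003264 / 8.071×10⁻⁸ = 4.044 kN.
σ_{nickel alloy} = P/A₂ = 4044/750 = 5.392 MPa, tensile.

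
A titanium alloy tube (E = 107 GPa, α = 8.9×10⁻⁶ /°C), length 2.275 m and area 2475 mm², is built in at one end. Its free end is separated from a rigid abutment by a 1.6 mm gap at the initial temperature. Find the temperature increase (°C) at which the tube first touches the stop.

ΔT ≈ 79 °C

Contact occurs when the free expansion equals the gap: αΔT L = 1.6 mm.
ΔT = 1.6 / (8.9×10⁻⁶ × 2275) = 79.02 °C.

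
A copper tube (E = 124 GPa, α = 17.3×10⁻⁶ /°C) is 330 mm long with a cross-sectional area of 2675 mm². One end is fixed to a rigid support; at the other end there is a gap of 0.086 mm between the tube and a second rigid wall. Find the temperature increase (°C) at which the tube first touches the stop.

Contact occurs when the free expansion equals the gap: αΔT L = 0.086 mm.
So ΔT = g/(αL) = 0.086/(17.3×10⁻⁶ × 330) = 15.06 °C.

ΔT ≈ 15.1 °C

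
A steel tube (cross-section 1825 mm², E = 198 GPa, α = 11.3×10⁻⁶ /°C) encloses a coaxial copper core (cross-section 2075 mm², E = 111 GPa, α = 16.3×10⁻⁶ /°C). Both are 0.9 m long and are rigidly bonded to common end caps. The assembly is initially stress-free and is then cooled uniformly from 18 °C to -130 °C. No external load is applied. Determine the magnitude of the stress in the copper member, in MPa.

Both members must finish at the same length. With the larger α, the copper tends to over-contract; the plates restrain it, putting the copper in tension and the steel in compression. With no external load the two internal forces are equal and opposite, magnitude P.
Compatibility of the two members (thermal + elastic change equal): (α₁ − α₂)ΔT = P·[1/(A₁E₁) + 1/(A₂E₂)].
|α₁ − α₂|·ΔT = 5×10⁻⁶ × 148 = 0.00074.
1/(A₁E₁) + 1/(A₂E₂) = 1/(1825×198×10³) + 1/(2075×111×10³) = 7.109×10⁻⁹ N⁻¹.
So P = 0.00074 / 7.109×10⁻⁹ = 104.1 kN.
σ_{copper} = P/A₂ = 104100/2075 = 50.16 MPa, tensile.

σ ≈ 50.2 MPa (tensile)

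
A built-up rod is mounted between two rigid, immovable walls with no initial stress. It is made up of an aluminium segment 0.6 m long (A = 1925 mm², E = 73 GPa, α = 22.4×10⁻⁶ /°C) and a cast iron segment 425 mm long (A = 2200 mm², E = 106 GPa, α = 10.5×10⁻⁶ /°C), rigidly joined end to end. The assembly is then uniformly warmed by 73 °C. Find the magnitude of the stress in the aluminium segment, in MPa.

With the walls removed the bar would change length by δ_free = Σ αᵢΔT Lᵢ = 22.4×10⁻⁶×73×600 + 10.5×10⁻⁶×73×425 = 1.307 mm.
The walls prevent any net length change, so an axial force P (same in every segment) develops. Compatibility: P · Σ Lᵢ/(AᵢEᵢ) = δ_free.
Σ Lᵢ/(AᵢEᵢ) = 600/(1925×73×10³) + 425/(2200×106×10³) = 6.092×10⁻⁶ mm/N.
So P = 1.307 / 6.092×10⁻⁶ = 214.5 kN, compressive.
σ_{aluminium} = P / A = 214500 / 1925 = 111.4 MPa.

σ ≈ 111 MPa (compressive)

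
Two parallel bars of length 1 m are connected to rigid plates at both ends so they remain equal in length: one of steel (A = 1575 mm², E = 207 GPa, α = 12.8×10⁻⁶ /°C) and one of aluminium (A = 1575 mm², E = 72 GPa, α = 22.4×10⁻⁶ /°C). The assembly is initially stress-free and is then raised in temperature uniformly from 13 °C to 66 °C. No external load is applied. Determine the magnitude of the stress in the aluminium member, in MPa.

Both members must finish at the same length. With the larger α, the aluminium tends to over-expand; the plates restrain it, putting the aluminium in compression and the steel in tension. With no external load the two internal forces are equal and opposite, magnitude P.
Compatibility of the two members (thermal + elastic change equal): (α₁ − α₂)ΔT = P·[1/(A₁E₁) + 1/(A₂E₂)].
|α₁ − α₂|·ΔT = 9.6×10⁻⁶ × 53 = 0.0005088.
1/(A₁E₁) + 1/(A₂E₂) = 1/(1575×207×10³) + 1/(1575×72×10³) = 1.189×10⁻⁸ N⁻¹.
So P = 0.0005088 / 1.189×10⁻⁸ = 42.81 kN.
σ_{aluminium} = P/A₂ = 42810/1575 = 27.18 MPa, compressive.

σ ≈ 27.2 MPa (compressive)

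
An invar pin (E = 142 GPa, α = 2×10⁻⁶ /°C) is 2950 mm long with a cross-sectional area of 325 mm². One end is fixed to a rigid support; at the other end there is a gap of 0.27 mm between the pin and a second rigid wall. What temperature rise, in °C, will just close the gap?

The gap closes when αΔT L = 0.27 mm, since the pin is still unstressed at that instant.
So ΔT = g/(αL) = 0.27/(2×10⁻⁶ × 2950) = 45.76 °C.

ΔT ≈ 45.8 °C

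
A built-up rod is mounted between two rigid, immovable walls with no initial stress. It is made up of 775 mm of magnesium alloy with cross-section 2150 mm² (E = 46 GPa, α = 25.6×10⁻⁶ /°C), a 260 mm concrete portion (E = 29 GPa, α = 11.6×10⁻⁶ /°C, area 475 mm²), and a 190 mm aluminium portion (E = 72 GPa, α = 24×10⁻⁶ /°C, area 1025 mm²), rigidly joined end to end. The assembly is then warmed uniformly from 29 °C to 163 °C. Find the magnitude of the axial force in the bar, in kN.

P ≈ 125 kN (compressive)

Free thermal expansion of the whole bar: Σ αᵢΔT Lᵢ = 25.6×10⁻⁶×134×775 + 11.6×10⁻⁶×134×260 + 24×10⁻⁶×134×190 = 3.674 mm.
The rigid supports impose zero overall length change; the single axial force P common to all segments must satisfy P Σ Lᵢ/(AᵢEᵢ) = δ_free.
The series flexibility is Σ Lᵢ/(AᵢEᵢ) = 775/(2150×46×10³) + 260/(475×29×10³) + 190/(1025×72×10³) = 2.929×10⁻⁵ mm/N.
P = 3.674 / 2.929×10⁻⁵ = 125400 N = 125.4 kN, compressive.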